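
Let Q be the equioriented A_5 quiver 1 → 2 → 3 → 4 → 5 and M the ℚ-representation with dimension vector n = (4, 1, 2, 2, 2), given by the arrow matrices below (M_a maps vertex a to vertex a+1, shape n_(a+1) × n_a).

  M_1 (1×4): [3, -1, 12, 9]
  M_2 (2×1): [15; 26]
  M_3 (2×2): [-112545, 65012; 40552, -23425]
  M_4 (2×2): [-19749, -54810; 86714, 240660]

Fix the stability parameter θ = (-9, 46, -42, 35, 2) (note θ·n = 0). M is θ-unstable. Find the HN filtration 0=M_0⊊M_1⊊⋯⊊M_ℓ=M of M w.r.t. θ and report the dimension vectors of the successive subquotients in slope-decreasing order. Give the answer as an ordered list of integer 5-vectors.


Interval decomposition of M: I[1,1]^3, I[1,5], I[3,4], I[5,5].
HN type (ℓ=5): μ^(1)=35; μ^(2)=37/2; μ^(3)=2; μ^(4)=-9; μ^(5)=-42

((0, 0, 0, 1, 0); (0, 0, 0, 1, 1); (0, 1, 1, 0, 1); (4, 0, 0, 0, 0); (0, 0, 1, 0, 0))


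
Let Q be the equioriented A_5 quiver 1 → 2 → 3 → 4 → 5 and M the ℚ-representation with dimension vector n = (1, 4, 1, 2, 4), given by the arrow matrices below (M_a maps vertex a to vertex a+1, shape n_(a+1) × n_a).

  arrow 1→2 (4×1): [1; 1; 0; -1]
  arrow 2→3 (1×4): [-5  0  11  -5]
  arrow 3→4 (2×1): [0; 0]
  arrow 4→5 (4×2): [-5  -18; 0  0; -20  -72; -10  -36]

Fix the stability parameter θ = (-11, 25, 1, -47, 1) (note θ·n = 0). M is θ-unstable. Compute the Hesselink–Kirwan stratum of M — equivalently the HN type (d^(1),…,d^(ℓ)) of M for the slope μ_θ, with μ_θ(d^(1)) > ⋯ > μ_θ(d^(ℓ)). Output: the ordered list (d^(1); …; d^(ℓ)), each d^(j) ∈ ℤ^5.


Barcode: M ≅ I[1,2], I[2,2]^2, I[2,3], I[4,4], I[4,5], I[5,5]^3. HN layers by μ_θ (5 steps, strictly decreasing):
  μ^(1)=25; μ^(2)=13; μ^(3)=1; μ^(4)=-11; μ^(5)=-47

((0, 3, 0, 0, 0); (0, 1, 1, 0, 0); (0, 0, 0, 0, 4); (1, 0, 0, 0, 0); (0, 0, 0, 2, 0))


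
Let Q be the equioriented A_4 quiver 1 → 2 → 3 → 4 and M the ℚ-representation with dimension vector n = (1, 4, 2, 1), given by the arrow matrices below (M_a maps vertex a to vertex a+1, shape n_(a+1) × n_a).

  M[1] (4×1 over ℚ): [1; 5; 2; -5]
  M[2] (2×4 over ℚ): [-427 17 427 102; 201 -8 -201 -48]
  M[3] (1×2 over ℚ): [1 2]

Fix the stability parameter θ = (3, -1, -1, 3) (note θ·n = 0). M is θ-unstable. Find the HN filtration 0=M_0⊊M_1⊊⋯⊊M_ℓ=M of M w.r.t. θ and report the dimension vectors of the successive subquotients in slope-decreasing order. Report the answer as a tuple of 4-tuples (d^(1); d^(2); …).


Interval decomposition of M: I[1,3], I[2,2]^2, I[2,4].
HN type (ℓ=3): μ^(1)=3; μ^(2)=1/3; μ^(3)=-1

((0, 0, 0, 1); (1, 1, 1, 0); (0, 3, 1, 0))


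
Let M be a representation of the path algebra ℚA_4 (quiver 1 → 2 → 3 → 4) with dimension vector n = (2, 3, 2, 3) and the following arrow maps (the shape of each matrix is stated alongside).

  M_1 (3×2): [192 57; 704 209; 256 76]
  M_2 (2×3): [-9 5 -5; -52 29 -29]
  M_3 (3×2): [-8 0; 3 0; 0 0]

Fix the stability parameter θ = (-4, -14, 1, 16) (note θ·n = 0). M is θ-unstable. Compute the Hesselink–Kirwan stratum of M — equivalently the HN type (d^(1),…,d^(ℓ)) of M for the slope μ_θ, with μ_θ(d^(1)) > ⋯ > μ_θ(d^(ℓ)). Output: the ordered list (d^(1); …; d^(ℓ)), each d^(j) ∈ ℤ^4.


Interval decomposition of M: I[1,1], I[1,4], I[2,2], I[2,3], I[4,4]^2.
HN type (ℓ=5): μ^(1)=16; μ^(2)=1; μ^(3)=-4; μ^(4)=-9; μ^(5)=-14

((0, 0, 0, 3); (0, 0, 2, 0); (1, 0, 0, 0); (1, 1, 0, 0); (0, 2, 0, 0))


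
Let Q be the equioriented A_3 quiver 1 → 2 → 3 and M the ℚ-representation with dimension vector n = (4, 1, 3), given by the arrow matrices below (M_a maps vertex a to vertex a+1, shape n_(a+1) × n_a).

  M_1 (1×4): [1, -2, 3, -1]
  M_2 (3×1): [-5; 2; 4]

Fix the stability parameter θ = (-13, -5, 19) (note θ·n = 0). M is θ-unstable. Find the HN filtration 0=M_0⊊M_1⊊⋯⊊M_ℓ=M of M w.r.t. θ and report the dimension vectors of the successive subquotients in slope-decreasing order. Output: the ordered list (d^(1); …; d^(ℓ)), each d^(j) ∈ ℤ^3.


Barcode: M ≅ I[1,1]^3, I[1,3], I[3,3]^2. HN layers by μ_θ (3 steps, strictly decreasing):
  μ^(1)=19; μ^(2)=-5; μ^(3)=-13

((0, 0, 3); (0, 1, 0); (4, 0, 0))


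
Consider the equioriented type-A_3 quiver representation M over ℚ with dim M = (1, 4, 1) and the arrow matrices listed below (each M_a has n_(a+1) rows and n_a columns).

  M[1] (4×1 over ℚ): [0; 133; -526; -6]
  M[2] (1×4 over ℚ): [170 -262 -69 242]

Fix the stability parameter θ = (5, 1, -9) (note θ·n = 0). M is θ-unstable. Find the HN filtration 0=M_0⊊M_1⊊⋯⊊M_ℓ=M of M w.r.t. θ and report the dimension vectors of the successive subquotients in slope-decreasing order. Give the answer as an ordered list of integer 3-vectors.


Via rank(M_{q-1}∘⋯∘M_p): M ≅ I[1,3], I[2,2]^3.
μ_θ-semistable layers: μ^(1)=1; μ^(2)=-1

((0, 3, 0); (1, 1, 1))


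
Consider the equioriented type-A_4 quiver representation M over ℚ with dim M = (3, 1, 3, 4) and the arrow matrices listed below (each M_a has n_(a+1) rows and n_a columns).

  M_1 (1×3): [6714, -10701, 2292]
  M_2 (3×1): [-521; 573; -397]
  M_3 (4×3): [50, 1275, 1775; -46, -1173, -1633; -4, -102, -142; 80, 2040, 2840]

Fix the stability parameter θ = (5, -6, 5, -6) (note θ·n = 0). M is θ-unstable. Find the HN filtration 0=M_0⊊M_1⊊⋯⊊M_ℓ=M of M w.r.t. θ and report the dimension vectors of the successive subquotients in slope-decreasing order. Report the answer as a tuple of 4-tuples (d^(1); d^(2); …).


Interval decomposition of M: I[1,1]^2, I[1,4], I[3,3]^2, I[4,4]^3.
HN type (ℓ=3): μ^(1)=5; μ^(2)=-1/2; μ^(3)=-6

((2, 0, 2, 0); (1, 1, 1, 1); (0, 0, 0, 3))


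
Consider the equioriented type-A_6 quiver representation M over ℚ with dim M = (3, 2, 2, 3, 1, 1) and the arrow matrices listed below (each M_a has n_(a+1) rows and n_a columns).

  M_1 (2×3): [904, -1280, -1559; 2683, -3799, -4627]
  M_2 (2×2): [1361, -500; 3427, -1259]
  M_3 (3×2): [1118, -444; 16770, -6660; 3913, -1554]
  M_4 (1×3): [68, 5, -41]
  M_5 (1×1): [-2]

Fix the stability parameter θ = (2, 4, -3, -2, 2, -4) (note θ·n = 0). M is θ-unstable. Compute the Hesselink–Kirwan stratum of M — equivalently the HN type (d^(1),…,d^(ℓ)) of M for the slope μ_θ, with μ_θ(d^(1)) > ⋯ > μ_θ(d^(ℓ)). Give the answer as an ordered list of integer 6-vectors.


Interval decomposition of M: I[1,1], I[1,3], I[1,6], I[4,4]^2.
HN type (ℓ=4): μ^(1)=2; μ^(2)=1; μ^(3)=-1/6; μ^(4)=-2

((1, 0, 0, 0, 0, 0); (1, 1, 1, 0, 0, 0); (1, 1, 1, 1, 1, 1); (0, 0, 0, 2, 0, 0))


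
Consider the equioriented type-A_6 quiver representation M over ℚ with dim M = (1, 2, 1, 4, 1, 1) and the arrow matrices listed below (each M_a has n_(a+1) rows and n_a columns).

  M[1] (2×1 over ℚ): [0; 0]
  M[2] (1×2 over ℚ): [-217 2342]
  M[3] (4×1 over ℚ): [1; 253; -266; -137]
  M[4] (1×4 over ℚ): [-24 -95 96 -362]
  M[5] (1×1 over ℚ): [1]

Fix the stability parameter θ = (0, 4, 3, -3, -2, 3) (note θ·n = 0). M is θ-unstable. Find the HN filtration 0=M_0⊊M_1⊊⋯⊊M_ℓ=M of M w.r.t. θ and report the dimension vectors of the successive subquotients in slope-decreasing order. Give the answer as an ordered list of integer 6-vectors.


Barcode: M ≅ I[1,1], I[2,2], I[2,6], I[4,4]^3. HN layers by μ_θ (5 steps, strictly decreasing):
  μ^(1)=4; μ^(2)=3; μ^(3)=1/2; μ^(4)=0; μ^(5)=-3

((0, 1, 0, 0, 0, 0); (0, 0, 0, 0, 0, 1); (0, 1, 1, 1, 1, 0); (1, 0, 0, 0, 0, 0); (0, 0, 0, 3, 0, 0))


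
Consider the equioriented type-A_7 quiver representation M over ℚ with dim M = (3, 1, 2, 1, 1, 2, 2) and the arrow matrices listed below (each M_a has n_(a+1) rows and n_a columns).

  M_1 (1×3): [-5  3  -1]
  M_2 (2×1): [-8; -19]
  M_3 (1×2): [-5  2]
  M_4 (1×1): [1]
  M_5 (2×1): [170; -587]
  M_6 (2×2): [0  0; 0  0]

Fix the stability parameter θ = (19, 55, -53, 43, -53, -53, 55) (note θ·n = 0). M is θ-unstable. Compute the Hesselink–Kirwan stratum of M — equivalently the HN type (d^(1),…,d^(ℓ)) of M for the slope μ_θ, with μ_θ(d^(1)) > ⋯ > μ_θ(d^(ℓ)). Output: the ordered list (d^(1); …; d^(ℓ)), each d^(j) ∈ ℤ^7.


Via rank(M_{q-1}∘⋯∘M_p): M ≅ I[1,1]^2, I[1,6], I[3,3], I[6,6], I[7,7]^2.
μ_θ-semistable layers: μ^(1)=55; μ^(2)=19; μ^(3)=-7; μ^(4)=-53

((0, 0, 0, 0, 0, 0, 2); (2, 0, 0, 0, 0, 0, 0); (1, 1, 1, 1, 1, 1, 0); (0, 0, 1, 0, 0, 1, 0))


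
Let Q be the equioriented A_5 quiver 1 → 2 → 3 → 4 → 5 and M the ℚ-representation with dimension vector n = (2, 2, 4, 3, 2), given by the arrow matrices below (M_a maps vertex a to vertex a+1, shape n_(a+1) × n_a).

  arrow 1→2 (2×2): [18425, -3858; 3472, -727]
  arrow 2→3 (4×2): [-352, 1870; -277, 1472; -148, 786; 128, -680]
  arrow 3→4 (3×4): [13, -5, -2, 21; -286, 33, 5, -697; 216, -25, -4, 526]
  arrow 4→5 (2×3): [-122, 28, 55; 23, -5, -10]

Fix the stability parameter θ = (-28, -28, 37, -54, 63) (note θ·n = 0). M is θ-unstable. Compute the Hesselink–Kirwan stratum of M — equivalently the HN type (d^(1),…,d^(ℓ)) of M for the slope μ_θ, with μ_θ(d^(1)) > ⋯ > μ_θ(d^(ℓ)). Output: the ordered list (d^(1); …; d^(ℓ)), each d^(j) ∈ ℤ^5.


Barcode: M ≅ I[1,5]^2, I[3,3], I[3,4]. HN layers by μ_θ (4 steps, strictly decreasing):
  μ^(1)=63; μ^(2)=37; μ^(3)=-17/2; μ^(4)=-28

((0, 0, 0, 0, 2); (0, 0, 1, 0, 0); (0, 0, 3, 3, 0); (2, 2, 0, 0, 0))


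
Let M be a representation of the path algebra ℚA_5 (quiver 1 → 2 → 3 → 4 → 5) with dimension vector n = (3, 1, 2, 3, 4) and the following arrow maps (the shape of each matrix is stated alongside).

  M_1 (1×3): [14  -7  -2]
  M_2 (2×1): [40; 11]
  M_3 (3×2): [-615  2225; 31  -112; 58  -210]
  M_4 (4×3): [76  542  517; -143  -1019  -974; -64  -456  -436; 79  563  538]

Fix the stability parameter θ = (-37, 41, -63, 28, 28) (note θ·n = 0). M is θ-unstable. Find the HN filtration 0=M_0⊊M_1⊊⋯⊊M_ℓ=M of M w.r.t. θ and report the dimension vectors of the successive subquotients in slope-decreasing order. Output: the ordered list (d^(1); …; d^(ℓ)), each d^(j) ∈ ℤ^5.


Interval decomposition of M: I[1,1]^2, I[1,5], I[3,4], I[4,5], I[5,5]^2.
HN type (ℓ=4): μ^(1)=28; μ^(2)=-11; μ^(3)=-37; μ^(4)=-63

((0, 0, 0, 3, 4); (0, 1, 1, 0, 0); (3, 0, 0, 0, 0); (0, 0, 1, 0, 0))


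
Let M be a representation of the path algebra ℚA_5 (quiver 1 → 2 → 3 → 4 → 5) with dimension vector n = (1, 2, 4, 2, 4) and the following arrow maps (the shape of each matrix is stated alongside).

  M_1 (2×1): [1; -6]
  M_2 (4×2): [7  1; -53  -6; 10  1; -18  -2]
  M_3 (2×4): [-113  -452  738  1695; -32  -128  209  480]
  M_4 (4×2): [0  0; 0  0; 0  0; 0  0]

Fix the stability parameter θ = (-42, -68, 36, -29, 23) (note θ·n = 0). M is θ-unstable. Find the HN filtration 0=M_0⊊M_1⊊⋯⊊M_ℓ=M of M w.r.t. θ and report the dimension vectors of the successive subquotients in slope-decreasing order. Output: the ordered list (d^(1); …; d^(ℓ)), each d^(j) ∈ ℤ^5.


Interval decomposition of M: I[1,4], I[2,4], I[3,3]^2, I[5,5]^4.
HN type (ℓ=5): μ^(1)=36; μ^(2)=23; μ^(3)=7/2; μ^(4)=-55; μ^(5)=-68

((0, 0, 2, 0, 0); (0, 0, 0, 0, 4); (0, 0, 2, 2, 0); (1, 1, 0, 0, 0); (0, 1, 0, 0, 0))


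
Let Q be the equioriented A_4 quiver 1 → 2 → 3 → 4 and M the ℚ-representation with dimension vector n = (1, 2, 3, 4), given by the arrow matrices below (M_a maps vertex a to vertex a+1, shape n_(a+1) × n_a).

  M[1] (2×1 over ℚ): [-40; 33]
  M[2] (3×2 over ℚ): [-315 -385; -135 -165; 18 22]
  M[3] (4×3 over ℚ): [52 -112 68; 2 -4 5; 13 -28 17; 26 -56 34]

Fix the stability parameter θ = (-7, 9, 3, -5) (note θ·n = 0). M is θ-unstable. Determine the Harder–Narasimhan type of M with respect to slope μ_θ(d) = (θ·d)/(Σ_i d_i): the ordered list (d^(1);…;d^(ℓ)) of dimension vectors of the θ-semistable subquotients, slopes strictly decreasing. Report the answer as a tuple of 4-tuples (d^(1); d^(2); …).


Via rank(M_{q-1}∘⋯∘M_p): M ≅ I[1,4], I[2,2], I[3,3], I[3,4], I[4,4]^2.
μ_θ-semistable layers: μ^(1)=9; μ^(2)=3; μ^(3)=7/3; μ^(4)=-1; μ^(5)=-5; μ^(6)=-7

((0, 1, 0, 0); (0, 0, 1, 0); (0, 1, 1, 1); (0, 0, 1, 1); (0, 0, 0, 2); (1, 0, 0, 0))


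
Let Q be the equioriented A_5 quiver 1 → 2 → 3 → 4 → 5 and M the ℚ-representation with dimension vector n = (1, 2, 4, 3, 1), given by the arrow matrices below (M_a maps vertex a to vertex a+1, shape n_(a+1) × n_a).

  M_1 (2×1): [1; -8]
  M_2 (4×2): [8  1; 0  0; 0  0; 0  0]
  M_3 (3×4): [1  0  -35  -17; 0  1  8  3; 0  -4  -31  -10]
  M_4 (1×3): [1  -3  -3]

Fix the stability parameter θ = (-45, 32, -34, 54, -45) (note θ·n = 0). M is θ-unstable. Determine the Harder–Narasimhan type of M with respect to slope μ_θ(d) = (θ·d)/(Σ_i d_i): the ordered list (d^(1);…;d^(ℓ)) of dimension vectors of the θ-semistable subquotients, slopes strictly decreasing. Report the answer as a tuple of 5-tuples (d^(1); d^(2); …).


Interval decomposition of M: I[1,2], I[2,5], I[3,3], I[3,4]^2.
HN type (ℓ=6): μ^(1)=54; μ^(2)=32; μ^(3)=9/2; μ^(4)=-1; μ^(5)=-34; μ^(6)=-45

((0, 0, 0, 2, 0); (0, 1, 0, 0, 0); (0, 0, 0, 1, 1); (0, 1, 1, 0, 0); (0, 0, 3, 0, 0); (1, 0, 0, 0, 0))


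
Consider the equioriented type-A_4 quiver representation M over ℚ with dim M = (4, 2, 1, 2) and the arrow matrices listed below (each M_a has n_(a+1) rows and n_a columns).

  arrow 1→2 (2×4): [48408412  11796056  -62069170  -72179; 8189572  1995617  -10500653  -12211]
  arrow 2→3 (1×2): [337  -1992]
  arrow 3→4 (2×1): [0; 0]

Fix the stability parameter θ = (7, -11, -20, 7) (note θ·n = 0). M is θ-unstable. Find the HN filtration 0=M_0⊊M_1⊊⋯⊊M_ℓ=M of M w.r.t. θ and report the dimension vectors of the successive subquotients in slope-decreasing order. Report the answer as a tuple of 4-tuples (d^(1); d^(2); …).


Via rank(M_{q-1}∘⋯∘M_p): M ≅ I[1,1]^2, I[1,2], I[1,3], I[4,4]^2.
μ_θ-semistable layers: μ^(1)=7; μ^(2)=-2; μ^(3)=-8

((2, 0, 0, 2); (1, 1, 0, 0); (1, 1, 1, 0))


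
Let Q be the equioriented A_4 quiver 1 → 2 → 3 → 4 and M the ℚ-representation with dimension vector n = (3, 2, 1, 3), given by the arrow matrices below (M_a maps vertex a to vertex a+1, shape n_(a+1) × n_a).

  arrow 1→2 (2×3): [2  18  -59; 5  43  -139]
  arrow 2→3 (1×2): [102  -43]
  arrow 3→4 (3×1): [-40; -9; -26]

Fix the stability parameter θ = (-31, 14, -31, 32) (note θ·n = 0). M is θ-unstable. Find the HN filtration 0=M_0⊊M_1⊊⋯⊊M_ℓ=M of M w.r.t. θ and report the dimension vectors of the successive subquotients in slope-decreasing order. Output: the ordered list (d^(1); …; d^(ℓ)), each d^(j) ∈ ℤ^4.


Interval decomposition of M: I[1,1], I[1,2], I[1,4], I[4,4]^2.
HN type (ℓ=4): μ^(1)=32; μ^(2)=14; μ^(3)=-17/2; μ^(4)=-31

((0, 0, 0, 3); (0, 1, 0, 0); (0, 1, 1, 0); (3, 0, 0, 0))


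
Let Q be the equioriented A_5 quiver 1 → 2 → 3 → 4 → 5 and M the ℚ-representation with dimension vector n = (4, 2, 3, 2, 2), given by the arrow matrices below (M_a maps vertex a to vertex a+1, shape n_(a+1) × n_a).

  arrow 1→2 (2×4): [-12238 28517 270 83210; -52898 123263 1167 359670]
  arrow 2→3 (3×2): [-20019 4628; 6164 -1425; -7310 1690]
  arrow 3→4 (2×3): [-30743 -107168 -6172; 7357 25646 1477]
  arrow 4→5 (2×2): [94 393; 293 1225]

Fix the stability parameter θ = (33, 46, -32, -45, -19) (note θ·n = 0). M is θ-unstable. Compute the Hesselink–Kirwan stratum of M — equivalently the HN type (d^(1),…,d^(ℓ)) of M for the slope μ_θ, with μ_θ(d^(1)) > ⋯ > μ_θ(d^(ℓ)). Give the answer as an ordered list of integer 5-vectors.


Via rank(M_{q-1}∘⋯∘M_p): M ≅ I[1,1]^2, I[1,5]^2, I[3,3].
μ_θ-semistable layers: μ^(1)=33; μ^(2)=-17/5; μ^(3)=-32

((2, 0, 0, 0, 0); (2, 2, 2, 2, 2); (0, 0, 1, 0, 0))


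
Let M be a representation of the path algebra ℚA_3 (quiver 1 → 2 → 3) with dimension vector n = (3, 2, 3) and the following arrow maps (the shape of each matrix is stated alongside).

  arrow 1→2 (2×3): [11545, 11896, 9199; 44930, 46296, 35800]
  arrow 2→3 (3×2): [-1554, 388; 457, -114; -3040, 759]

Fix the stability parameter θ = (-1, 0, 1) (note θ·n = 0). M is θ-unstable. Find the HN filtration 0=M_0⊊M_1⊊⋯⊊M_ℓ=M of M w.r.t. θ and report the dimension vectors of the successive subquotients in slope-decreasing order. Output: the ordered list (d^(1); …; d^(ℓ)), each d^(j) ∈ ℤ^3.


Barcode: M ≅ I[1,1], I[1,3]^2, I[3,3]. HN layers by μ_θ (3 steps, strictly decreasing):
  μ^(1)=1; μ^(2)=0; μ^(3)=-1

((0, 0, 3); (0, 2, 0); (3, 0, 0))


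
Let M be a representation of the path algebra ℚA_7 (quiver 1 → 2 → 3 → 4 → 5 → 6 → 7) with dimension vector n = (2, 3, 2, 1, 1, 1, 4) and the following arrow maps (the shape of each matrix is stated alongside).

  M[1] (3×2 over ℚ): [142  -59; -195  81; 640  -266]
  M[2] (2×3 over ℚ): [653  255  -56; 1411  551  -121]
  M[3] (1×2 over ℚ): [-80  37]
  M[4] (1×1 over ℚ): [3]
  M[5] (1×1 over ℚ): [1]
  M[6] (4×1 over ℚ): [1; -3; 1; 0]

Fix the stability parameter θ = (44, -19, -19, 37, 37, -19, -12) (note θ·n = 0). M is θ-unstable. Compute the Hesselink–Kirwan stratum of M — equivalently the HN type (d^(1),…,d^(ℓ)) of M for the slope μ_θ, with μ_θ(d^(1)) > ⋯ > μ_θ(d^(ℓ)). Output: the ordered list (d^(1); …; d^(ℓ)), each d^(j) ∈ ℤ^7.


Barcode: M ≅ I[1,2], I[1,7], I[2,3], I[7,7]^3. HN layers by μ_θ (5 steps, strictly decreasing):
  μ^(1)=25/2; μ^(2)=43/4; μ^(3)=2; μ^(4)=-12; μ^(5)=-19

((1, 1, 0, 0, 0, 0, 0); (0, 0, 0, 1, 1, 1, 1); (1, 1, 1, 0, 0, 0, 0); (0, 0, 0, 0, 0, 0, 3); (0, 1, 1, 0, 0, 0, 0))


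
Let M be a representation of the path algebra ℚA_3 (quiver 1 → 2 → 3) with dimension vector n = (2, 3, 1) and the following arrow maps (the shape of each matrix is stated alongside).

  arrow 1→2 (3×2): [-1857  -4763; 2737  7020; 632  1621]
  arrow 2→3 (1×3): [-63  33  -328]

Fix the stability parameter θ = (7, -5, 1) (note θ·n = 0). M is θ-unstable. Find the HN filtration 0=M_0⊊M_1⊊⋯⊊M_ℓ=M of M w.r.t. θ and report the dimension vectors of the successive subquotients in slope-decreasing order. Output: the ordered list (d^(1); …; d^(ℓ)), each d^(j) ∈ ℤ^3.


Interval decomposition of M: I[1,2], I[1,3], I[2,2].
HN type (ℓ=2): μ^(1)=1; μ^(2)=-5

((2, 2, 1); (0, 1, 0))


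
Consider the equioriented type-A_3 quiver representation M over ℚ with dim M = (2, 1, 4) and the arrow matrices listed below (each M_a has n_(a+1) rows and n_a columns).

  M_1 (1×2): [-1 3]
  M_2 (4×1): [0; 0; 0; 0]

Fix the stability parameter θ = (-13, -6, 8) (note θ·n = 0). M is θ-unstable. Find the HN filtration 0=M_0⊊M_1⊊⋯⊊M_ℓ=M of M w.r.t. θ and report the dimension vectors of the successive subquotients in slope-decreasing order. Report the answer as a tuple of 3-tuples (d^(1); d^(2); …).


Barcode: M ≅ I[1,1], I[1,2], I[3,3]^4. HN layers by μ_θ (3 steps, strictly decreasing):
  μ^(1)=8; μ^(2)=-6; μ^(3)=-13

((0, 0, 4); (0, 1, 0); (2, 0, 0))


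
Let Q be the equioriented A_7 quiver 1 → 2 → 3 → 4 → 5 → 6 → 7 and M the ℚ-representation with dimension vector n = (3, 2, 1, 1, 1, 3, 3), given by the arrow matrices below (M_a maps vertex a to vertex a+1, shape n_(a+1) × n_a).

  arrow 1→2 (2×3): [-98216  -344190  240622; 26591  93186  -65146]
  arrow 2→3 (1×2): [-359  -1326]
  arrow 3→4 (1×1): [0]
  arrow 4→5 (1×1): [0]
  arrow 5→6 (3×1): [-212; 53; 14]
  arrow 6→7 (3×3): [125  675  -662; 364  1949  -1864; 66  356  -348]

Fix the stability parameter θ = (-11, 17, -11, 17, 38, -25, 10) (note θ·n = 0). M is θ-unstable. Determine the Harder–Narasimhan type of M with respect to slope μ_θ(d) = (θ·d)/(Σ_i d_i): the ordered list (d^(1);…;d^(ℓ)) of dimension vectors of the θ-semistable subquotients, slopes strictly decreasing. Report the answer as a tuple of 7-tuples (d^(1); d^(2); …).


Via rank(M_{q-1}∘⋯∘M_p): M ≅ I[1,1], I[1,2], I[1,3], I[4,4], I[5,7], I[6,6], I[6,7], I[7,7].
μ_θ-semistable layers: μ^(1)=17; μ^(2)=10; μ^(3)=13/2; μ^(4)=3; μ^(5)=-11; μ^(6)=-25

((0, 1, 0, 1, 0, 0, 0); (0, 0, 0, 0, 0, 0, 3); (0, 0, 0, 0, 1, 1, 0); (0, 1, 1, 0, 0, 0, 0); (3, 0, 0, 0, 0, 0, 0); (0, 0, 0, 0, 0, 2, 0))


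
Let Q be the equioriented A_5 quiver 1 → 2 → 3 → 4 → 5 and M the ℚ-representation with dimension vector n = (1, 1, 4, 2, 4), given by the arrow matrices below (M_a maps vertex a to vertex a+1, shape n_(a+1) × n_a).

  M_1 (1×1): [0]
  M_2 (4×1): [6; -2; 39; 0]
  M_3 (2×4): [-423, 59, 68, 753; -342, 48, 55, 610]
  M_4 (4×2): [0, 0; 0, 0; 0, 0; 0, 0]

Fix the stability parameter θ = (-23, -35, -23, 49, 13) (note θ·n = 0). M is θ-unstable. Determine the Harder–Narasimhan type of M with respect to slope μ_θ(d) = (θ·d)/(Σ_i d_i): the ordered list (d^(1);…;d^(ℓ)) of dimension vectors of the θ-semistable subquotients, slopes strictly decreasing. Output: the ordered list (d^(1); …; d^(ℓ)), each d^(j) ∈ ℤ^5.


Barcode: M ≅ I[1,1], I[2,4], I[3,3]^2, I[3,4], I[5,5]^4. HN layers by μ_θ (4 steps, strictly decreasing):
  μ^(1)=49; μ^(2)=13; μ^(3)=-23; μ^(4)=-35

((0, 0, 0, 2, 0); (0, 0, 0, 0, 4); (1, 0, 4, 0, 0); (0, 1, 0, 0, 0))


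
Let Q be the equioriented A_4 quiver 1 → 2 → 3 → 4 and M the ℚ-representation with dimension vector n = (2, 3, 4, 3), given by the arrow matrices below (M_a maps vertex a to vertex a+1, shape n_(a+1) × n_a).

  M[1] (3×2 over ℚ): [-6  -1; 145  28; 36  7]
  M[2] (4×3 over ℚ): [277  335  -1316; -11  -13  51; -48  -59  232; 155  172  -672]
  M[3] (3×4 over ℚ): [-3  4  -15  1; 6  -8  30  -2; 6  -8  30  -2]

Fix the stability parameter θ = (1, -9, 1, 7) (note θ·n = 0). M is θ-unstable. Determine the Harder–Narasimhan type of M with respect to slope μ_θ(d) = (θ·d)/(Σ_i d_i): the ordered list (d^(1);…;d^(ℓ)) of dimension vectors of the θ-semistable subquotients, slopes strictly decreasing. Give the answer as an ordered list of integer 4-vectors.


Barcode: M ≅ I[1,3]^2, I[2,3], I[3,4], I[4,4]^2. HN layers by μ_θ (4 steps, strictly decreasing):
  μ^(1)=7; μ^(2)=1; μ^(3)=-4; μ^(4)=-9

((0, 0, 0, 3); (0, 0, 4, 0); (2, 2, 0, 0); (0, 1, 0, 0))


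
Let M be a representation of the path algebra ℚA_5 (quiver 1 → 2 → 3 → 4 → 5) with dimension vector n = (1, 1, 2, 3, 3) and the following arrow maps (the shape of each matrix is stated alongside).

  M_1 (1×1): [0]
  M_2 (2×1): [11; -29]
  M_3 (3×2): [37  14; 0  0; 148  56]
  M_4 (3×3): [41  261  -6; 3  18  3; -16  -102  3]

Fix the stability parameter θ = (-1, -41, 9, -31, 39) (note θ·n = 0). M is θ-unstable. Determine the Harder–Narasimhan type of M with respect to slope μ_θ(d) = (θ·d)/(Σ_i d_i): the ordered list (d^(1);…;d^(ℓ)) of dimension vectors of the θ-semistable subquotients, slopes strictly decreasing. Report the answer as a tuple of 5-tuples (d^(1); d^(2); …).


Barcode: M ≅ I[1,1], I[2,5], I[3,3], I[4,5]^2. HN layers by μ_θ (6 steps, strictly decreasing):
  μ^(1)=39; μ^(2)=9; μ^(3)=-1; μ^(4)=-11; μ^(5)=-31; μ^(6)=-41

((0, 0, 0, 0, 3); (0, 0, 1, 0, 0); (1, 0, 0, 0, 0); (0, 0, 1, 1, 0); (0, 0, 0, 2, 0); (0, 1, 0, 0, 0))


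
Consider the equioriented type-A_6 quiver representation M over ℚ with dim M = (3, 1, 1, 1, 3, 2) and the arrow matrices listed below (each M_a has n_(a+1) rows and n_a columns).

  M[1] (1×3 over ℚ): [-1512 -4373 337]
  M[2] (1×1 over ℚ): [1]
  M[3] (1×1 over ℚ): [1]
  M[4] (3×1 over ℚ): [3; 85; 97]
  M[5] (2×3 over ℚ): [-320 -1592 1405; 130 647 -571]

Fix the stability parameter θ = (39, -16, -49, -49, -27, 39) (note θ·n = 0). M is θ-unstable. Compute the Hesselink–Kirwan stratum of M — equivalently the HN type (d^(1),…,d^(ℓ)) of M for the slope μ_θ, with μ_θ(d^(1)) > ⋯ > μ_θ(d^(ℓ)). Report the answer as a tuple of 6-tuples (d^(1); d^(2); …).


Interval decomposition of M: I[1,1]^2, I[1,6], I[5,5], I[5,6].
HN type (ℓ=3): μ^(1)=39; μ^(2)=-102/5; μ^(3)=-27

((2, 0, 0, 0, 0, 2); (1, 1, 1, 1, 1, 0); (0, 0, 0, 0, 2, 0))


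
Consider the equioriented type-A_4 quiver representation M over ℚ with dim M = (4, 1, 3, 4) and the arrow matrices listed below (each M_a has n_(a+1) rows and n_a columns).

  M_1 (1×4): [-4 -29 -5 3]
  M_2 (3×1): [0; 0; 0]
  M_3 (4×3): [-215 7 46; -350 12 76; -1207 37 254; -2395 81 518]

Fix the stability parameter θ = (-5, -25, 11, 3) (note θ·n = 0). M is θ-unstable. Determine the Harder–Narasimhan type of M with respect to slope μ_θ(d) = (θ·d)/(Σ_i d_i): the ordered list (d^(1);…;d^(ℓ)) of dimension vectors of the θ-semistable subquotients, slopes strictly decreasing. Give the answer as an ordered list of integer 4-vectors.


Interval decomposition of M: I[1,1]^3, I[1,2], I[3,3], I[3,4]^2, I[4,4]^2.
HN type (ℓ=5): μ^(1)=11; μ^(2)=7; μ^(3)=3; μ^(4)=-5; μ^(5)=-15

((0, 0, 1, 0); (0, 0, 2, 2); (0, 0, 0, 2); (3, 0, 0, 0); (1, 1, 0, 0))


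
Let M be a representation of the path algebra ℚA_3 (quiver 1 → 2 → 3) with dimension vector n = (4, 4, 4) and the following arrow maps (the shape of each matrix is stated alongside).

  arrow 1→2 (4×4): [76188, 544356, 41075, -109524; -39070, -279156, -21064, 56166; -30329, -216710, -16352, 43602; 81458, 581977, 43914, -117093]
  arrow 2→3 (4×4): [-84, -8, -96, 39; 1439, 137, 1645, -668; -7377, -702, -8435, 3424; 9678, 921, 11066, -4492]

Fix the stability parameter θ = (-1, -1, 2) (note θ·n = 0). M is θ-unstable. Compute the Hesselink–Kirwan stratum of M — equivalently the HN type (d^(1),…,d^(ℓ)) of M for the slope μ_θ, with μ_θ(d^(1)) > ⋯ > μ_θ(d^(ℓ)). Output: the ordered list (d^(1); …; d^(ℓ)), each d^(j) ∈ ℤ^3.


Via rank(M_{q-1}∘⋯∘M_p): M ≅ I[1,2], I[1,3]^3, I[3,3].
μ_θ-semistable layers: μ^(1)=2; μ^(2)=-1

((0, 0, 4); (4, 4, 0))


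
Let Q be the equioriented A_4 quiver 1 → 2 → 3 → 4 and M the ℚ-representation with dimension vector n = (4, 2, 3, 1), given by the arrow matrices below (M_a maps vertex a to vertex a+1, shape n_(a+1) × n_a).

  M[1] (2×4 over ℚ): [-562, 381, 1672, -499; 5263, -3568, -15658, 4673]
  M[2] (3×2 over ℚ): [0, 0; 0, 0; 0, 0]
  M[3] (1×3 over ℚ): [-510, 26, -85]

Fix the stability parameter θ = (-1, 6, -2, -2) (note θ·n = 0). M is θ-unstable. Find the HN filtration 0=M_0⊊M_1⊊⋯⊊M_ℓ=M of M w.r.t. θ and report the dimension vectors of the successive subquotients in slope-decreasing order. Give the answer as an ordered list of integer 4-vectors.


Interval decomposition of M: I[1,1]^2, I[1,2]^2, I[3,3]^2, I[3,4].
HN type (ℓ=3): μ^(1)=6; μ^(2)=-1; μ^(3)=-2

((0, 2, 0, 0); (4, 0, 0, 0); (0, 0, 3, 1))


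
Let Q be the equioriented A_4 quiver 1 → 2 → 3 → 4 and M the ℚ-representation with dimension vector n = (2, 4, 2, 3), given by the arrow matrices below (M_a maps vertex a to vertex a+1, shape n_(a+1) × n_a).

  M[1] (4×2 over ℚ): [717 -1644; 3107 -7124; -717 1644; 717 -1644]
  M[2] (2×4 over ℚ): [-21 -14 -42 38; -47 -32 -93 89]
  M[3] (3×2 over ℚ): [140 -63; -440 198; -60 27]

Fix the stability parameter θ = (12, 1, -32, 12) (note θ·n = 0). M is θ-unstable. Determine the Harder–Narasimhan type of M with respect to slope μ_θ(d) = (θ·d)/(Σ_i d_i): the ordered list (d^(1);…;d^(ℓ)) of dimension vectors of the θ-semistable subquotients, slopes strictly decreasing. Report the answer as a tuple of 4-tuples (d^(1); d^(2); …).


Barcode: M ≅ I[1,1], I[1,4], I[2,2]^2, I[2,3], I[4,4]^2. HN layers by μ_θ (4 steps, strictly decreasing):
  μ^(1)=12; μ^(2)=1; μ^(3)=-19/3; μ^(4)=-31/2

((1, 0, 0, 3); (0, 2, 0, 0); (1, 1, 1, 0); (0, 1, 1, 0))


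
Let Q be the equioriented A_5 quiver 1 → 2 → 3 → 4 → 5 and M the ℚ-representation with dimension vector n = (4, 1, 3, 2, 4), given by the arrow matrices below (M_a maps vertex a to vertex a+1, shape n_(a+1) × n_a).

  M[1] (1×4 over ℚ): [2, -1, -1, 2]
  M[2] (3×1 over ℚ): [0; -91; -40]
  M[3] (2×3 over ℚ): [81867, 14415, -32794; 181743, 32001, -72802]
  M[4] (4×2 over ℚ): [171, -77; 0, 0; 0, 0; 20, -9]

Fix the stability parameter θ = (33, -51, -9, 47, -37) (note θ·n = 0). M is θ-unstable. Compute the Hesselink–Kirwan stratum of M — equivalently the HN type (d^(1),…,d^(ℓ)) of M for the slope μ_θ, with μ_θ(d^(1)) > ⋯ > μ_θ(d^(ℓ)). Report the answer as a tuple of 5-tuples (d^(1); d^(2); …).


Interval decomposition of M: I[1,1]^3, I[1,5], I[3,3], I[3,5], I[5,5]^2.
HN type (ℓ=4): μ^(1)=33; μ^(2)=5; μ^(3)=-9; μ^(4)=-37

((3, 0, 0, 0, 0); (0, 0, 0, 2, 2); (1, 1, 3, 0, 0); (0, 0, 0, 0, 2))


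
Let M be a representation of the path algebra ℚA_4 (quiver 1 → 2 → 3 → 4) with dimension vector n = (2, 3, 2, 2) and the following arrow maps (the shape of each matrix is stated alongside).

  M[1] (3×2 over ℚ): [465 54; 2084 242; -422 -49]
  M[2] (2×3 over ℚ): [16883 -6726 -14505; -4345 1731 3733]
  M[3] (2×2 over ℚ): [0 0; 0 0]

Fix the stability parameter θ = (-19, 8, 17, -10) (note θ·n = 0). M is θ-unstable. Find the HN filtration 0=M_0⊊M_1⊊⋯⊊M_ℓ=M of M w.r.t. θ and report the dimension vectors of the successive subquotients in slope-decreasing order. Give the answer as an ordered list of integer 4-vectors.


Via rank(M_{q-1}∘⋯∘M_p): M ≅ I[1,2], I[1,3], I[2,3], I[4,4]^2.
μ_θ-semistable layers: μ^(1)=17; μ^(2)=8; μ^(3)=-10; μ^(4)=-19

((0, 0, 2, 0); (0, 3, 0, 0); (0, 0, 0, 2); (2, 0, 0, 0))


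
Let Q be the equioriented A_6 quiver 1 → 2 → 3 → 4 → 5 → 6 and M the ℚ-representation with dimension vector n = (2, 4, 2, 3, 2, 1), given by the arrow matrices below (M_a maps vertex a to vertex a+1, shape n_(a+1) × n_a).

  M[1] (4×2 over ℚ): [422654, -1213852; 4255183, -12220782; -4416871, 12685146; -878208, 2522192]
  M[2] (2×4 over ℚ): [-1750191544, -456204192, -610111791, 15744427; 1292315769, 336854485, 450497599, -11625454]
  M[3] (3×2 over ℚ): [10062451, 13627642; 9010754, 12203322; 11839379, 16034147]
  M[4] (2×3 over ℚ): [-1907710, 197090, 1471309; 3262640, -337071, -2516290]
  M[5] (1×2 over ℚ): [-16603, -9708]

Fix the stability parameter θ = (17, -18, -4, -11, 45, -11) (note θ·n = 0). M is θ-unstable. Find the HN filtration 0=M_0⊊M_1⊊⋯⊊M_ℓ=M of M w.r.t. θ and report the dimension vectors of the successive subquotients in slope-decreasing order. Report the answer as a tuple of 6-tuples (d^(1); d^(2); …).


Via rank(M_{q-1}∘⋯∘M_p): M ≅ I[1,4], I[1,6], I[2,2]^2, I[4,5].
μ_θ-semistable layers: μ^(1)=45; μ^(2)=17; μ^(3)=-4; μ^(4)=-11; μ^(5)=-18

((0, 0, 0, 0, 1, 0); (0, 0, 0, 0, 1, 1); (2, 2, 2, 2, 0, 0); (0, 0, 0, 1, 0, 0); (0, 2, 0, 0, 0, 0))


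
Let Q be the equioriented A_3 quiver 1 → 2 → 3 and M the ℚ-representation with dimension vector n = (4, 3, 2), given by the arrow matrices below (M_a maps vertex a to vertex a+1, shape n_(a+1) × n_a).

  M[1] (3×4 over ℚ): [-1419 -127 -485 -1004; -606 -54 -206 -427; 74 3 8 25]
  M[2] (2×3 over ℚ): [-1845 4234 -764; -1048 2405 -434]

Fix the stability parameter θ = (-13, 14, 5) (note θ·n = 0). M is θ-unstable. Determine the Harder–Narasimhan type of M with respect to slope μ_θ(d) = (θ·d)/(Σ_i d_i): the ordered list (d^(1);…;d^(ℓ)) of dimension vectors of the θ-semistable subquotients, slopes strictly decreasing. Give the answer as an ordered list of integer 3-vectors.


Via rank(M_{q-1}∘⋯∘M_p): M ≅ I[1,1], I[1,2], I[1,3]^2.
μ_θ-semistable layers: μ^(1)=14; μ^(2)=19/2; μ^(3)=-13

((0, 1, 0); (0, 2, 2); (4, 0, 0))


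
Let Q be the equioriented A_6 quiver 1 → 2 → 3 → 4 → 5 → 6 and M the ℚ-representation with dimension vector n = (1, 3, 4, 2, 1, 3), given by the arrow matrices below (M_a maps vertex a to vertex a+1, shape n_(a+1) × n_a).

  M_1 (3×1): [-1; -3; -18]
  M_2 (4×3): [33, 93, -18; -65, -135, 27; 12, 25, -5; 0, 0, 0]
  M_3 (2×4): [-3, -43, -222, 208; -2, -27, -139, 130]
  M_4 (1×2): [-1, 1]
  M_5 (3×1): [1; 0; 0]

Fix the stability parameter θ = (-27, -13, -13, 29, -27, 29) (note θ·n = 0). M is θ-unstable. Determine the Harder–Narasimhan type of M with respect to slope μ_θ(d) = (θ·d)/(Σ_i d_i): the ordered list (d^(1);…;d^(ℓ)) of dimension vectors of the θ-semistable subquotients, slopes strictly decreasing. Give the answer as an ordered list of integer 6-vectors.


Via rank(M_{q-1}∘⋯∘M_p): M ≅ I[1,6], I[2,3], I[2,4], I[3,3], I[6,6]^2.
μ_θ-semistable layers: μ^(1)=29; μ^(2)=1; μ^(3)=-13; μ^(4)=-27

((0, 0, 0, 1, 0, 3); (0, 0, 0, 1, 1, 0); (0, 3, 4, 0, 0, 0); (1, 0, 0, 0, 0, 0))


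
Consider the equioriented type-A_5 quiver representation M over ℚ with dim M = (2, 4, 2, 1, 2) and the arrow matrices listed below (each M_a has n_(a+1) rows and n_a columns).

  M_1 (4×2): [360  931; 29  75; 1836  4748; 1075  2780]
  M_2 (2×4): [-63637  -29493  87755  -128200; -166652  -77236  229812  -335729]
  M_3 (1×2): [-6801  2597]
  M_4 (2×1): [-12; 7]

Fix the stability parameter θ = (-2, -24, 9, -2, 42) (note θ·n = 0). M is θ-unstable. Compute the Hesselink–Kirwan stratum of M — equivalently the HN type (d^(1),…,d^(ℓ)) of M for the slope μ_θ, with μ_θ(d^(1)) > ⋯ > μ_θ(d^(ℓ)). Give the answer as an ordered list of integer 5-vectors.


Via rank(M_{q-1}∘⋯∘M_p): M ≅ I[1,3], I[1,5], I[2,2]^2, I[5,5].
μ_θ-semistable layers: μ^(1)=42; μ^(2)=9; μ^(3)=7/2; μ^(4)=-13; μ^(5)=-24

((0, 0, 0, 0, 2); (0, 0, 1, 0, 0); (0, 0, 1, 1, 0); (2, 2, 0, 0, 0); (0, 2, 0, 0, 0))


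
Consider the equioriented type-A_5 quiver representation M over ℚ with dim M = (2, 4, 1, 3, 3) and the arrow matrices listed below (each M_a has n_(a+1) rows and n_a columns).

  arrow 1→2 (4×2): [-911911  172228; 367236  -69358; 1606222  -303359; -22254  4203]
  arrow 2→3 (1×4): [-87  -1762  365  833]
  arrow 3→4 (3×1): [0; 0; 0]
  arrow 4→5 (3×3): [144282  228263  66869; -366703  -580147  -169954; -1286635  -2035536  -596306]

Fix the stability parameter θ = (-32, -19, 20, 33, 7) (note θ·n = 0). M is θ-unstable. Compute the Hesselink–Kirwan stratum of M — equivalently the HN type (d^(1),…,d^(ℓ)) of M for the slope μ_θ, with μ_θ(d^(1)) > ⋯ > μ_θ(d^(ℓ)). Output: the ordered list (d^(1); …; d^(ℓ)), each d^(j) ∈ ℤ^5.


Via rank(M_{q-1}∘⋯∘M_p): M ≅ I[1,2], I[1,3], I[2,2]^2, I[4,5]^3.
μ_θ-semistable layers: μ^(1)=20; μ^(2)=-19; μ^(3)=-32

((0, 0, 1, 3, 3); (0, 4, 0, 0, 0); (2, 0, 0, 0, 0))


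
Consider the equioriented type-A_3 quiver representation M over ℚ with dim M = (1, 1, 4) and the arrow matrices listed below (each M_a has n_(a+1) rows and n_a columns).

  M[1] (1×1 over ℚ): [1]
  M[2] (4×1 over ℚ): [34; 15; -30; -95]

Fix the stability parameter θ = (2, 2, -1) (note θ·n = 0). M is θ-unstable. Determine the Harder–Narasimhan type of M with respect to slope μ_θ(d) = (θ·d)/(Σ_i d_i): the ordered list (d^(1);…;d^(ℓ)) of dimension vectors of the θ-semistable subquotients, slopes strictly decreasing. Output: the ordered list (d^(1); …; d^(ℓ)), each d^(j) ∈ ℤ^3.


Via rank(M_{q-1}∘⋯∘M_p): M ≅ I[1,3], I[3,3]^3.
μ_θ-semistable layers: μ^(1)=1; μ^(2)=-1

((1, 1, 1); (0, 0, 3))


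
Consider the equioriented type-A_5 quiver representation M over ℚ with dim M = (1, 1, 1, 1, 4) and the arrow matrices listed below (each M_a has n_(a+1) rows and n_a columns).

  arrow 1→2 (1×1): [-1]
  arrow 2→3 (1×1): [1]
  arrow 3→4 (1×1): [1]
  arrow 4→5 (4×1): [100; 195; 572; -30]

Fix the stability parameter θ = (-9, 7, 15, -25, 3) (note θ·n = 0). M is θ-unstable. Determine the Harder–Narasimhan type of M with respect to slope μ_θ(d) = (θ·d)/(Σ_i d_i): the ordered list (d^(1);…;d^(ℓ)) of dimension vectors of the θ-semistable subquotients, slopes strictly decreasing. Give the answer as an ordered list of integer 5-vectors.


Interval decomposition of M: I[1,5], I[5,5]^3.
HN type (ℓ=3): μ^(1)=3; μ^(2)=-1; μ^(3)=-9

((0, 0, 0, 0, 4); (0, 1, 1, 1, 0); (1, 0, 0, 0, 0))


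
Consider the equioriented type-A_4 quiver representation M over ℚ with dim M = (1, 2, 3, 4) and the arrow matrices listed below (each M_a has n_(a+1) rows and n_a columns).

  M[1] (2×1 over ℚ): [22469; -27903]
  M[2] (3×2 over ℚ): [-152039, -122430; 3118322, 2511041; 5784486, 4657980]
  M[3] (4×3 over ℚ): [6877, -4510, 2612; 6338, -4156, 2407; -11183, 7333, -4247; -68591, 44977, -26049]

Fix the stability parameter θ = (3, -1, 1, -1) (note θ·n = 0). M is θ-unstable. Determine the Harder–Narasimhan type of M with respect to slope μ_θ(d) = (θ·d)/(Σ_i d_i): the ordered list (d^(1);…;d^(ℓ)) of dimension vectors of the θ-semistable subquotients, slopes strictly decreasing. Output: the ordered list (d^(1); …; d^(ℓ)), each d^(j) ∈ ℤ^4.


Via rank(M_{q-1}∘⋯∘M_p): M ≅ I[1,4], I[2,4], I[3,4], I[4,4].
μ_θ-semistable layers: μ^(1)=1/2; μ^(2)=0; μ^(3)=-1

((1, 1, 1, 1); (0, 0, 2, 2); (0, 1, 0, 1))


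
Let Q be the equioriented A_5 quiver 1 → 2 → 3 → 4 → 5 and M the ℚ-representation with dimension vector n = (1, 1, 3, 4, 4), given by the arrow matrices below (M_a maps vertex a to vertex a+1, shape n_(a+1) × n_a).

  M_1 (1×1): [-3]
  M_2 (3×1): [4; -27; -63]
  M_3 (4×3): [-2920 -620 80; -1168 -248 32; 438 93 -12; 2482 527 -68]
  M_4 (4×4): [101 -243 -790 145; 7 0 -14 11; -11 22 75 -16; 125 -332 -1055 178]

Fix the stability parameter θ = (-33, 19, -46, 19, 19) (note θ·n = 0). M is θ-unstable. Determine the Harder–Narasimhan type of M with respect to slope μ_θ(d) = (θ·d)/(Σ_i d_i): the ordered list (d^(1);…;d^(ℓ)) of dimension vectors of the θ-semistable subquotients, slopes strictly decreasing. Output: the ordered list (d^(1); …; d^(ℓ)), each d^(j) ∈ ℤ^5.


Via rank(M_{q-1}∘⋯∘M_p): M ≅ I[1,5], I[3,3]^2, I[4,4], I[4,5]^2, I[5,5].
μ_θ-semistable layers: μ^(1)=19; μ^(2)=-27/2; μ^(3)=-33; μ^(4)=-46

((0, 0, 0, 4, 4); (0, 1, 1, 0, 0); (1, 0, 0, 0, 0); (0, 0, 2, 0, 0))


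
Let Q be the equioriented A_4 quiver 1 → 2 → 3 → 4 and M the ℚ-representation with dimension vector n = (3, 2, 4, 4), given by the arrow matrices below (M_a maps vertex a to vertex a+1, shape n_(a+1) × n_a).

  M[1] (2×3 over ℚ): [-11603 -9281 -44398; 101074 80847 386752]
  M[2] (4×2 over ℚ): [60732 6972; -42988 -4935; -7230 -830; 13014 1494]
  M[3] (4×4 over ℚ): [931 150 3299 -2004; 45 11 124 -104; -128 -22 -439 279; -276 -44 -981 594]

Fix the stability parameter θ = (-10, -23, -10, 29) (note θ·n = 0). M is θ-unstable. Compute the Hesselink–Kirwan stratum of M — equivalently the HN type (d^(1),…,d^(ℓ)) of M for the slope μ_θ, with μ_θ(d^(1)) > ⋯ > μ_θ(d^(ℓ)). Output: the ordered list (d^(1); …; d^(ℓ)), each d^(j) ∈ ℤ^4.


Barcode: M ≅ I[1,1], I[1,4]^2, I[3,4]^2. HN layers by μ_θ (3 steps, strictly decreasing):
  μ^(1)=29; μ^(2)=-10; μ^(3)=-33/2

((0, 0, 0, 4); (1, 0, 4, 0); (2, 2, 0, 0))


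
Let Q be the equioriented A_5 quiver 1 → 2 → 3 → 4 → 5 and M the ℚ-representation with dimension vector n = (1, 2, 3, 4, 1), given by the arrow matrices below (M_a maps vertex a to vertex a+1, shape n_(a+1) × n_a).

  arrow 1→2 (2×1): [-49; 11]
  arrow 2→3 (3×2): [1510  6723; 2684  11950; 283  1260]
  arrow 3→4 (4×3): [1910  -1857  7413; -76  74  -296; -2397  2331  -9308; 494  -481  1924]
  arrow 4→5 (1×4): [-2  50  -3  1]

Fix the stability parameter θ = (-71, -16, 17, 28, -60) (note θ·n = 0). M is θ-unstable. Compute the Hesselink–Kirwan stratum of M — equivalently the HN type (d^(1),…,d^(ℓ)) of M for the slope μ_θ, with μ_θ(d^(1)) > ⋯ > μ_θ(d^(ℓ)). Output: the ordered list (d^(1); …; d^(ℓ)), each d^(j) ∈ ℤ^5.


Interval decomposition of M: I[1,5], I[2,4], I[3,4], I[4,4].
HN type (ℓ=5): μ^(1)=28; μ^(2)=17; μ^(3)=-5; μ^(4)=-16; μ^(5)=-71

((0, 0, 0, 3, 0); (0, 0, 2, 0, 0); (0, 0, 1, 1, 1); (0, 2, 0, 0, 0); (1, 0, 0, 0, 0))


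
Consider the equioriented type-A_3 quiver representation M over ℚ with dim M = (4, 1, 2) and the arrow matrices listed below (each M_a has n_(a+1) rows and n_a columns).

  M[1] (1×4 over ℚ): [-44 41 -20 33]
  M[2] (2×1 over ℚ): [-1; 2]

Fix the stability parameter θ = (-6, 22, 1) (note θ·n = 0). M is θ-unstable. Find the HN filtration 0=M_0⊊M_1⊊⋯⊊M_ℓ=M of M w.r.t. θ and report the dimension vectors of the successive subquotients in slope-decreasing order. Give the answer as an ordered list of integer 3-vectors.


Via rank(M_{q-1}∘⋯∘M_p): M ≅ I[1,1]^3, I[1,3], I[3,3].
μ_θ-semistable layers: μ^(1)=23/2; μ^(2)=1; μ^(3)=-6

((0, 1, 1); (0, 0, 1); (4, 0, 0))
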